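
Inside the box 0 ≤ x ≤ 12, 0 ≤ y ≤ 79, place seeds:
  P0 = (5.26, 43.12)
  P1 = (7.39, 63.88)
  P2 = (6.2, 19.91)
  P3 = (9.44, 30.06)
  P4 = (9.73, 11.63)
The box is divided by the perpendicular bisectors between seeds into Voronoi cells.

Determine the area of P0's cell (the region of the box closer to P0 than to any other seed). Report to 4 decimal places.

1. box [0,12]×[0,79]: [(0, 0) (12, 0) (12, 79) (0, 79)]
2. ⊥bis P0·P1 via (6.325,53.5): [(0, 54.149) (0, 0) (12, 0) (12, 52.9177)]  |A|=642.4001
3. ⊥bis P0·P2 via (5.73,31.515): [(0, 54.149) (0, 31.2829) (12, 31.7689) (12, 52.9177)]  |A|=264.0889
4. ⊥bis P0·P3 via (7.35,36.59): [(0, 54.149) (0, 34.2375) (12, 38.0783) (12, 52.9177)]  |A|=208.5051
5. ⊥bis P0·P4 via (7.495,27.375): [(0, 54.149) (0, 34.2375) (12, 38.0783) (12, 52.9177)]  |A|=208.5051
6. canonical 4-gon: [(0, 54.149) (0, 34.2375) (12, 38.0783) (12, 52.9177)]
7. shoelace: 208.5051

Area of P0's cell: 208.5051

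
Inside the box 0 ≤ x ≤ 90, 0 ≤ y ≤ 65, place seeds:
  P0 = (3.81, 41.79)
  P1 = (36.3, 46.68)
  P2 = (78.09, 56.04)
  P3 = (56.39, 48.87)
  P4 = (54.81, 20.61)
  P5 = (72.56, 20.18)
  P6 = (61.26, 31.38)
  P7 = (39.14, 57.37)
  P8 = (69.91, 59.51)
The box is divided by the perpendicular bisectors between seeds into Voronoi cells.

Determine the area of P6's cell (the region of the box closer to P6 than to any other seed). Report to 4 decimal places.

1. box [0,90]×[0,65]: [(0, 0) (90, 0) (90, 65) (0, 65)]
2. ⊥bis P6·P0 via (32.535,36.585): [(25.9058, 0) (90, 0) (90, 65) (37.6838, 65)]  |A|=3783.3384
3. ⊥bis P6·P1 via (48.78,39.03): [(26.3466, 2.4327) (25.9058, 0) (90, 0) (90, 65) (64.6991, 65)]  |A|=2938.202
4. ⊥bis P6·P2 via (69.675,43.71): [(56.9657, 52.3839) (26.3466, 2.4327) (25.9058, 0) (90, 0) (90, 29.8386)]  |A|=2197.8353
5. ⊥bis P6·P3 via (58.825,40.125): [(70.2618, 43.3095) (47.522, 36.9777) (26.3466, 2.4327) (25.9058, 0) (90, 0) (90, 29.8386)]  |A|=2052.5666
6. ⊥bis P6·P4 via (58.035,25.995): [(70.2618, 43.3095) (47.522, 36.9777) (45.4206, 33.5496) (90, 6.8516) (90, 29.8386)]  |A|=808.3362
7. ⊥bis P6·P5 via (66.91,25.78): [(78.6263, 37.6009) (70.2618, 43.3095) (47.522, 36.9777) (45.4206, 33.5496) (63.7379, 22.5796)]  |A|=363.2854
8. ⊥bis P6·P7 via (50.2,44.375): [(78.6263, 37.6009) (70.2618, 43.3095) (47.522, 36.9777) (45.4206, 33.5496) (63.7379, 22.5796)]  |A|=363.2854
9. ⊥bis P6·P8 via (65.585,45.445): [(78.6263, 37.6009) (70.2618, 43.3095) (47.522, 36.9777) (45.4206, 33.5496) (63.7379, 22.5796)]  |A|=363.2854
10. canonical 5-gon: [(78.6263, 37.6009) (70.2618, 43.3095) (47.522, 36.9777) (45.4206, 33.5496) (63.7379, 22.5796)]
11. shoelace: 363.2854

Area of P6's cell: 363.2854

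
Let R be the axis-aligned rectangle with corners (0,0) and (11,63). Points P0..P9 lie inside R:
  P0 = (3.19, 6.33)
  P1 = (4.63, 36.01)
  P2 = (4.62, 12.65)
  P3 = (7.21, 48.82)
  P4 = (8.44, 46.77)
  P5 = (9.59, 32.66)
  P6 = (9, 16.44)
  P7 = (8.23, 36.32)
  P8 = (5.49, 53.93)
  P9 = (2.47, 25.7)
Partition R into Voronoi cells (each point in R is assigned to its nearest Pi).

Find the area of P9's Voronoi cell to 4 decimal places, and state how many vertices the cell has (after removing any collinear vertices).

Area of P9's cell: 86.2241 (5 vertices)

1. box [0,11]×[0,63]: [(0, 0) (11, 0) (11, 63) (0, 63)]
2. ⊥bis P9·P0 via (2.83,16.015): [(0, 15.9098) (11, 16.3187) (11, 63) (0, 63)]  |A|=515.7433
3. ⊥bis P9·P1 via (3.55,30.855): [(0, 31.5987) (0, 15.9098) (11, 16.3187) (11, 29.2942)]  |A|=157.6544
4. ⊥bis P9·P2 via (3.545,19.175): [(0, 31.5987) (0, 18.591) (11, 20.4032) (11, 29.2942)]  |A|=120.4431
5. ⊥bis P9·P3 via (4.84,37.26): [(0, 31.5987) (0, 18.591) (11, 20.4032) (11, 29.2942)]  |A|=120.4431
6. ⊥bis P9·P4 via (5.455,36.235): [(0, 31.5987) (0, 18.591) (11, 20.4032) (11, 29.2942)]  |A|=120.4431
7. ⊥bis P9·P5 via (6.03,29.18): [(4.6097, 30.633) (0, 31.5987) (0, 18.591) (11, 20.4032) (11, 24.0957)]  |A|=103.8332
8. ⊥bis P9·P6 via (5.735,21.07): [(10.6024, 24.5024) (4.6097, 30.633) (0, 31.5987) (0, 18.591) (2.8962, 19.0681)]  |A|=86.2241
9. ⊥bis P9·P7 via (5.35,31.01): [(10.6024, 24.5024) (4.6097, 30.633) (0, 31.5987) (0, 18.591) (2.8962, 19.0681)]  |A|=86.2241
10. ⊥bis P9·P8 via (3.98,39.815): [(10.6024, 24.5024) (4.6097, 30.633) (0, 31.5987) (0, 18.591) (2.8962, 19.0681)]  |A|=86.2241
11. canonical 5-gon: [(10.6024, 24.5024) (4.6097, 30.633) (0, 31.5987) (0, 18.591) (2.8962, 19.0681)]
12. shoelace: 86.2241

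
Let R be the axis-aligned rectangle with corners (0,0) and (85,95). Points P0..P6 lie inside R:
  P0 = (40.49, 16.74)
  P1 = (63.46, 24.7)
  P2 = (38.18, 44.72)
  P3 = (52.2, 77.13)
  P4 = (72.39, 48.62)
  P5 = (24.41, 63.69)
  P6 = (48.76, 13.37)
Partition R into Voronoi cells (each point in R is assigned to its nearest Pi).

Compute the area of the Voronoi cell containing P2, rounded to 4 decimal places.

Area of P2's cell: 1073.6396

1. box [0,85]×[0,95]: [(0, 0) (85, 0) (85, 95) (0, 95)]
2. ⊥bis P2·P0 via (39.335,30.73): [(0, 27.4825) (85, 34.5001) (85, 95) (0, 95)]  |A|=5440.7396
3. ⊥bis P2·P1 via (50.82,34.71): [(0, 27.4825) (48.2511, 31.4661) (85, 77.8704) (85, 95) (0, 95)]  |A|=4643.8332
4. ⊥bis P2·P3 via (45.19,60.925): [(0, 80.4734) (0, 27.4825) (48.2511, 31.4661) (64.8466, 52.4219)]  |A|=2190.6536
5. ⊥bis P2·P4 via (55.285,46.67): [(54.0993, 57.071) (0, 80.4734) (0, 27.4825) (48.2511, 31.4661) (55.915, 41.1437)]  |A|=2109.2862
6. ⊥bis P2·P5 via (31.295,54.205): [(54.0993, 57.071) (42.2843, 62.182) (0, 31.4885) (0, 27.4825) (48.2511, 31.4661) (55.915, 41.1437)]  |A|=1073.6396
7. ⊥bis P2·P6 via (43.47,29.045): [(54.0993, 57.071) (42.2843, 62.182) (0, 31.4885) (0, 27.4825) (48.2511, 31.4661) (55.915, 41.1437)]  |A|=1073.6396
8. canonical 6-gon: [(54.0993, 57.071) (42.2843, 62.182) (0, 31.4885) (0, 27.4825) (48.2511, 31.4661) (55.915, 41.1437)]
9. shoelace: 1073.6396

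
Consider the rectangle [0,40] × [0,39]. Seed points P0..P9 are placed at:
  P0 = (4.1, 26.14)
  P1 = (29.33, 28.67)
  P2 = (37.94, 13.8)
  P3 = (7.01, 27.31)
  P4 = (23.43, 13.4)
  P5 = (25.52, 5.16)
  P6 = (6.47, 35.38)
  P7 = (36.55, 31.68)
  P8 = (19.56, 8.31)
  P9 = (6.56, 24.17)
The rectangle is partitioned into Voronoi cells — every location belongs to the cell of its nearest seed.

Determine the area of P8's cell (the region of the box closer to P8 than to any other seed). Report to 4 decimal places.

1. box [0,40]×[0,39]: [(0, 0) (40, 0) (40, 39) (0, 39)]
2. ⊥bis P8·P0 via (11.83,17.225): [(0, 6.9675) (0, 0) (40, 0) (40, 39) (36.9431, 39)]  |A|=968.3098
3. ⊥bis P8·P1 via (24.445,18.49): [(17.2634, 21.9362) (0, 6.9675) (0, 0) (40, 0) (40, 11.0257)]  |A|=624.2086
4. ⊥bis P8·P2 via (28.75,11.055): [(26.8779, 17.3225) (17.2634, 21.9362) (0, 6.9675) (0, 0) (32.0521, 0)]  |A|=483.0292
5. ⊥bis P8·P3 via (13.285,17.81): [(26.8779, 17.3225) (18.5773, 21.3057) (10.0093, 15.6463) (0, 6.9675) (0, 0) (32.0521, 0)]  |A|=476.6103
6. ⊥bis P8·P4 via (21.495,10.855): [(30.959, 3.6594) (12.7833, 17.4786) (10.0093, 15.6463) (0, 6.9675) (0, 0) (32.0521, 0)]  |A|=353.2175
7. ⊥bis P8·P5 via (22.54,6.735): [(23.7938, 9.1072) (12.7833, 17.4786) (10.0093, 15.6463) (0, 6.9675) (0, 0) (18.9804, 0)]  |A|=283.5614
8. ⊥bis P8·P6 via (13.015,21.845): [(23.7938, 9.1072) (12.7833, 17.4786) (10.0093, 15.6463) (0, 6.9675) (0, 0) (18.9804, 0)]  |A|=283.5614
9. ⊥bis P8·P7 via (28.055,19.995): [(23.7938, 9.1072) (12.7833, 17.4786) (10.0093, 15.6463) (0, 6.9675) (0, 0) (18.9804, 0)]  |A|=283.5614
10. ⊥bis P8·P9 via (13.06,16.24): [(23.7938, 9.1072) (13.7108, 16.7734) (0, 5.5351) (0, 0) (18.9804, 0)]  |A|=261.4926
11. canonical 5-gon: [(23.7938, 9.1072) (13.7108, 16.7734) (0, 5.5351) (0, 0) (18.9804, 0)]
12. shoelace: 261.4926

Area of P8's cell: 261.4926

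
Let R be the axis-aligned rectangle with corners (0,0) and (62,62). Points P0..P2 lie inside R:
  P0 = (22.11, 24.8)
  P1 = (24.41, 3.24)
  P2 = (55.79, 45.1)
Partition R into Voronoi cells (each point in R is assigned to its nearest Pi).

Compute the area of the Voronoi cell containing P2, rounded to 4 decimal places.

1. box [0,62]×[0,62]: [(0, 0) (62, 0) (62, 62) (0, 62)]
2. ⊥bis P2·P0 via (38.95,34.95): [(60.0155, 0) (62, 0) (62, 62) (22.6461, 62)]  |A|=1281.491
3. ⊥bis P2·P1 via (40.1,24.17): [(49.8551, 16.8571) (62, 7.7528) (62, 62) (22.6461, 62)]  |A|=1217.6856
4. canonical 4-gon: [(49.8551, 16.8571) (62, 7.7528) (62, 62) (22.6461, 62)]
5. shoelace: 1217.6856

Area of P2's cell: 1217.6856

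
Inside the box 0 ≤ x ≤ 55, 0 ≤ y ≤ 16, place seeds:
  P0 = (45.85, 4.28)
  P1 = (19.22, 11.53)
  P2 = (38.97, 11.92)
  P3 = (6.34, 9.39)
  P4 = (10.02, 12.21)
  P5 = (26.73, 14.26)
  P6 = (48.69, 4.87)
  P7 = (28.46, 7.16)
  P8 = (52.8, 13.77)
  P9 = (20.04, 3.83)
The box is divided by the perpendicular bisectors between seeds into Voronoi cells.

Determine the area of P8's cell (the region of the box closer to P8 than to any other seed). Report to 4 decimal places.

1. box [0,55]×[0,16]: [(0, 0) (55, 0) (55, 16) (0, 16)]
2. ⊥bis P8·P0 via (49.325,9.025): [(55, 4.8689) (55, 16) (39.8009, 16)]  |A|=84.5914
3. ⊥bis P8·P1 via (36.01,12.65): [(55, 4.8689) (55, 16) (39.8009, 16)]  |A|=84.5914
4. ⊥bis P8·P2 via (45.885,12.845): [(46.0779, 11.403) (55, 4.8689) (55, 16) (45.463, 16)]  |A|=71.5772
5. ⊥bis P8·P3 via (29.57,11.58): [(46.0779, 11.403) (55, 4.8689) (55, 16) (45.463, 16)]  |A|=71.5772
6. ⊥bis P8·P4 via (31.41,12.99): [(46.0779, 11.403) (55, 4.8689) (55, 16) (45.463, 16)]  |A|=71.5772
7. ⊥bis P8·P5 via (39.765,14.015): [(46.0779, 11.403) (55, 4.8689) (55, 16) (45.463, 16)]  |A|=71.5772
8. ⊥bis P8·P6 via (50.745,9.32): [(46.0676, 11.48) (55, 7.3551) (55, 16) (45.463, 16)]  |A|=60.1637
9. ⊥bis P8·P7 via (40.63,10.465): [(46.0676, 11.48) (55, 7.3551) (55, 16) (45.463, 16)]  |A|=60.1637
10. ⊥bis P8·P9 via (36.42,8.8): [(46.0676, 11.48) (55, 7.3551) (55, 16) (45.463, 16)]  |A|=60.1637
11. canonical 4-gon: [(46.0676, 11.48) (55, 7.3551) (55, 16) (45.463, 16)]
12. shoelace: 60.1637

Area of P8's cell: 60.1637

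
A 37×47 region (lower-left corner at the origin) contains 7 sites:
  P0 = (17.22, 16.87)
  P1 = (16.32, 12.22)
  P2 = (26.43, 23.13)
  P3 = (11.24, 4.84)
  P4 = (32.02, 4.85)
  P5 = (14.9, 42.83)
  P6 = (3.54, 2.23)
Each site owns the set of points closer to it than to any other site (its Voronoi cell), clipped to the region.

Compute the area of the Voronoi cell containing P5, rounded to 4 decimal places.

Area of P5's cell: 508.4623

1. box [0,37]×[0,47]: [(0, 0) (37, 0) (37, 47) (0, 47)]
2. ⊥bis P5·P0 via (16.06,29.85): [(0, 28.4147) (37, 31.7214) (37, 47) (0, 47)]  |A|=626.4818
3. ⊥bis P5·P1 via (15.61,27.525): [(0, 28.4147) (37, 31.7214) (37, 47) (0, 47)]  |A|=626.4818
4. ⊥bis P5·P2 via (20.665,32.98): [(0, 28.4147) (15.1833, 29.7716) (37, 42.5405) (37, 47) (0, 47)]  |A|=508.4623
5. ⊥bis P5·P3 via (13.07,23.835): [(0, 28.4147) (15.1833, 29.7716) (37, 42.5405) (37, 47) (0, 47)]  |A|=508.4623
6. ⊥bis P5·P4 via (23.46,23.84): [(0, 28.4147) (15.1833, 29.7716) (37, 42.5405) (37, 47) (0, 47)]  |A|=508.4623
7. ⊥bis P5·P6 via (9.22,22.53): [(0, 28.4147) (15.1833, 29.7716) (37, 42.5405) (37, 47) (0, 47)]  |A|=508.4623
8. canonical 5-gon: [(0, 28.4147) (15.1833, 29.7716) (37, 42.5405) (37, 47) (0, 47)]
9. shoelace: 508.4623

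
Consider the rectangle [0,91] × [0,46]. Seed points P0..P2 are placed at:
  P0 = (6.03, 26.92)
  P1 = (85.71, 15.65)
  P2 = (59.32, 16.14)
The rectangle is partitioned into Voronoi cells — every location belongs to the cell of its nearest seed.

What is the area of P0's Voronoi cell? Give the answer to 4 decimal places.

Area of P0's cell: 1516.7288

1. box [0,91]×[0,46]: [(0, 0) (91, 0) (91, 46) (0, 46)]
2. ⊥bis P0·P1 via (45.87,21.285): [(0, 0) (42.8594, 0) (49.3657, 46) (0, 46)]  |A|=2121.1783
3. ⊥bis P0·P2 via (32.675,21.53): [(0, 0) (28.3197, 0) (37.625, 46) (0, 46)]  |A|=1516.7288
4. canonical 4-gon: [(0, 0) (28.3197, 0) (37.625, 46) (0, 46)]
5. shoelace: 1516.7288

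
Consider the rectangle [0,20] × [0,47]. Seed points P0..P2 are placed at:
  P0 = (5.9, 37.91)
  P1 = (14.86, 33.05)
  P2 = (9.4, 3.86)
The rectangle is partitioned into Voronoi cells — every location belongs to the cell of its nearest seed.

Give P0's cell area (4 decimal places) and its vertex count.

1. box [0,20]×[0,47]: [(0, 0) (20, 0) (20, 47) (0, 47)]
2. ⊥bis P0·P1 via (10.38,35.48): [(0, 16.3432) (16.6286, 47) (0, 47)]  |A|=254.8893
3. ⊥bis P0·P2 via (7.65,20.885): [(0, 20.0987) (2.1573, 20.3204) (16.6286, 47) (0, 47)]  |A|=250.8386
4. canonical 4-gon: [(0, 20.0987) (2.1573, 20.3204) (16.6286, 47) (0, 47)]
5. shoelace: 250.8386

Area of P0's cell: 250.8386 (4 vertices)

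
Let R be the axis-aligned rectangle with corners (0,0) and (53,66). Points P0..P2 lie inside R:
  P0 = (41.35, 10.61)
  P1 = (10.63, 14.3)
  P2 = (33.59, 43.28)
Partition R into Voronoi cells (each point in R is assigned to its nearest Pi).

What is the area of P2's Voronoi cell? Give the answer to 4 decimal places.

1. box [0,53]×[0,66]: [(0, 0) (53, 0) (53, 66) (0, 66)]
2. ⊥bis P2·P0 via (37.47,26.945): [(0, 18.0449) (53, 30.6338) (53, 66) (0, 66)]  |A|=2208.0154
3. ⊥bis P2·P1 via (22.11,28.79): [(0, 46.3071) (27.4445, 24.5637) (53, 30.6338) (53, 66) (0, 66)]  |A|=1820.1946
4. canonical 5-gon: [(0, 46.3071) (27.4445, 24.5637) (53, 30.6338) (53, 66) (0, 66)]
5. shoelace: 1820.1946

Area of P2's cell: 1820.1946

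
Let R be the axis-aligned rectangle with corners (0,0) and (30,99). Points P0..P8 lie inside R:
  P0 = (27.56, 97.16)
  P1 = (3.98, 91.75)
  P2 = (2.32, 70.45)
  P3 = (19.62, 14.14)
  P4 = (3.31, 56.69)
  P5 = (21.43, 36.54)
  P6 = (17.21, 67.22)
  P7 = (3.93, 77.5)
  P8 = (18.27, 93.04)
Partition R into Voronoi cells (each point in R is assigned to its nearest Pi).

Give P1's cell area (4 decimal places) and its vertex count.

Area of P1's cell: 160.7591 (4 vertices)

1. box [0,30]×[0,99]: [(0, 0) (30, 0) (30, 99) (0, 99)]
2. ⊥bis P1·P0 via (15.77,94.455): [(0, 0) (30, 0) (30, 32.4322) (14.7272, 99) (0, 99)]  |A|=2461.6627
3. ⊥bis P1·P2 via (3.15,81.1): [(0, 81.3455) (19.1196, 79.8554) (14.7272, 99) (0, 99)]  |A|=309.747
4. ⊥bis P1·P3 via (11.8,52.945): [(0, 81.3455) (19.1196, 79.8554) (14.7272, 99) (0, 99)]  |A|=309.747
5. ⊥bis P1·P4 via (3.645,74.22): [(0, 81.3455) (19.1196, 79.8554) (14.7272, 99) (0, 99)]  |A|=309.747
6. ⊥bis P1·P5 via (12.705,64.145): [(0, 81.3455) (19.1196, 79.8554) (14.7272, 99) (0, 99)]  |A|=309.747
7. ⊥bis P1·P6 via (10.595,79.485): [(0, 81.3455) (12.2714, 80.3891) (18.2565, 83.6172) (14.7272, 99) (0, 99)]  |A|=297.0966
8. ⊥bis P1·P7 via (3.955,84.625): [(0, 84.6389) (18.0366, 84.5756) (14.7272, 99) (0, 99)]  |A|=235.7291
9. ⊥bis P1·P8 via (11.125,92.395): [(0, 84.6389) (11.8289, 84.5974) (10.5287, 99) (0, 99)]  |A|=160.7591
10. canonical 4-gon: [(0, 84.6389) (11.8289, 84.5974) (10.5287, 99) (0, 99)]
11. shoelace: 160.7591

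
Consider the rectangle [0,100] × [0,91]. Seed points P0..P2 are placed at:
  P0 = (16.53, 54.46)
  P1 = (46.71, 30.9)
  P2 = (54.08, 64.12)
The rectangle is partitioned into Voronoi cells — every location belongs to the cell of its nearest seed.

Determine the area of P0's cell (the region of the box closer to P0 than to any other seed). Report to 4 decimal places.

Area of P0's cell: 2221.9573

1. box [0,100]×[0,91]: [(0, 0) (100, 0) (100, 91) (0, 91)]
2. ⊥bis P0·P1 via (31.62,42.68): [(0, 2.1753) (69.341, 91) (0, 91)]  |A|=3079.5972
3. ⊥bis P0·P2 via (35.305,59.29): [(0, 2.1753) (37.6055, 50.3474) (27.1474, 91) (0, 91)]  |A|=2221.9573
4. canonical 4-gon: [(0, 2.1753) (37.6055, 50.3474) (27.1474, 91) (0, 91)]
5. shoelace: 2221.9573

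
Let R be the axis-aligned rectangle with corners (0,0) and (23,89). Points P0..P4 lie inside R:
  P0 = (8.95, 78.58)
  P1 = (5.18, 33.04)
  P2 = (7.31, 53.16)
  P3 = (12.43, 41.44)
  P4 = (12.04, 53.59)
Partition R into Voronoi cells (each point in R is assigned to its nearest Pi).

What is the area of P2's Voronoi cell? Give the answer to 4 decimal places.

Area of P2's cell: 197.0740

1. box [0,23]×[0,89]: [(0, 0) (23, 0) (23, 89) (0, 89)]
2. ⊥bis P2·P0 via (8.13,65.87): [(0, 66.3945) (0, 0) (23, 0) (23, 64.9106)]  |A|=1510.0094
3. ⊥bis P2·P1 via (6.245,43.1): [(0, 66.3945) (0, 43.7611) (23, 41.3262) (23, 64.9106)]  |A|=531.5047
4. ⊥bis P2·P3 via (9.87,47.3): [(0, 66.3945) (0, 43.7611) (1.4242, 43.6104) (23, 53.036) (23, 64.9106)]  |A|=405.1811
5. ⊥bis P2·P4 via (9.675,53.375): [(8.5415, 65.8435) (0, 66.3945) (0, 43.7611) (1.4242, 43.6104) (10.2136, 47.4501)]  |A|=197.074
6. canonical 5-gon: [(8.5415, 65.8435) (0, 66.3945) (0, 43.7611) (1.4242, 43.6104) (10.2136, 47.4501)]
7. shoelace: 197.074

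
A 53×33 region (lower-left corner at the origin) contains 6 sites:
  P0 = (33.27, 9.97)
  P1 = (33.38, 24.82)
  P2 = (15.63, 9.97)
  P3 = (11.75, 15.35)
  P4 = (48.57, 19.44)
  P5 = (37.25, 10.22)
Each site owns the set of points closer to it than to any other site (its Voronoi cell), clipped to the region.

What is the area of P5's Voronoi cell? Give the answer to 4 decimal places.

Area of P5's cell: 219.8962

1. box [0,53]×[0,33]: [(0, 0) (53, 0) (53, 33) (0, 33)]
2. ⊥bis P5·P0 via (35.26,10.095): [(35.8941, 0) (53, 0) (53, 33) (33.8212, 33)]  |A|=598.6967
3. ⊥bis P5·P1 via (35.315,17.52): [(34.8021, 17.3841) (35.8941, 0) (53, 0) (53, 22.2077)]  |A|=350.7515
4. ⊥bis P5·P2 via (26.44,10.095): [(34.8021, 17.3841) (35.8941, 0) (53, 0) (53, 22.2077)]  |A|=350.7515
5. ⊥bis P5·P3 via (24.5,12.785): [(34.8021, 17.3841) (35.8941, 0) (53, 0) (53, 22.2077)]  |A|=350.7515
6. ⊥bis P5·P4 via (42.91,14.83): [(39.7595, 18.6981) (34.8021, 17.3841) (35.8941, 0) (53, 0) (53, 2.4418)]  |A|=219.8962
7. canonical 5-gon: [(39.7595, 18.6981) (34.8021, 17.3841) (35.8941, 0) (53, 0) (53, 2.4418)]
8. shoelace: 219.8962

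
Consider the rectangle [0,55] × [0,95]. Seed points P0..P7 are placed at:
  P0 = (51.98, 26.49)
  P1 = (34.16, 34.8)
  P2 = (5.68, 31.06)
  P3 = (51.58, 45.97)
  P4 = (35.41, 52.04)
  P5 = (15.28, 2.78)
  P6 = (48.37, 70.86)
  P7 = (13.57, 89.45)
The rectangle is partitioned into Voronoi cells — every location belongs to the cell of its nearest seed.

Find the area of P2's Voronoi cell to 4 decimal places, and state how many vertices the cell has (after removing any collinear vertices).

Area of P2's cell: 763.6009 (5 vertices)

1. box [0,55]×[0,95]: [(0, 0) (55, 0) (55, 95) (0, 95)]
2. ⊥bis P2·P0 via (28.83,28.775): [(0, 0) (25.9898, 0) (35.3667, 95) (0, 95)]  |A|=2914.4323
3. ⊥bis P2·P1 via (19.92,32.93): [(0, 0) (24.2444, 0) (11.769, 95) (0, 95)]  |A|=1710.6331
4. ⊥bis P2·P3 via (28.63,38.515): [(0, 0) (24.2444, 0) (12.7783, 87.3141) (10.2816, 95) (0, 95)]  |A|=1704.9173
5. ⊥bis P2·P4 via (20.545,41.55): [(0, 70.6636) (0, 0) (24.2444, 0) (18.3863, 44.609)]  |A|=1190.3799
6. ⊥bis P2·P5 via (10.48,16.92): [(0, 70.6636) (0, 13.3624) (21.5299, 20.671) (18.3863, 44.609)]  |A|=795.9564
7. ⊥bis P2·P6 via (27.025,50.96): [(0, 70.6636) (0, 13.3624) (21.5299, 20.671) (18.3863, 44.609)]  |A|=795.9564
8. ⊥bis P2·P7 via (9.625,60.255): [(7.1049, 60.5955) (0, 61.5556) (0, 13.3624) (21.5299, 20.671) (18.3863, 44.609)]  |A|=763.6009
9. canonical 5-gon: [(7.1049, 60.5955) (0, 61.5556) (0, 13.3624) (21.5299, 20.671) (18.3863, 44.609)]
10. shoelace: 763.6009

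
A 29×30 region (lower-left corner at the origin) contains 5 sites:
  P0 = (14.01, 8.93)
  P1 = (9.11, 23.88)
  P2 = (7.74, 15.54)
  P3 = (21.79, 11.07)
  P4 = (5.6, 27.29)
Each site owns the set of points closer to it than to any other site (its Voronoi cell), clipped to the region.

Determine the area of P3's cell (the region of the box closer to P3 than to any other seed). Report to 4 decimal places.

Area of P3's cell: 278.0265

1. box [0,29]×[0,30]: [(0, 0) (29, 0) (29, 30) (0, 30)]
2. ⊥bis P3·P0 via (17.9,10): [(20.6506, 0) (29, 0) (29, 30) (12.3987, 30)]  |A|=374.2596
3. ⊥bis P3·P1 via (15.45,17.475): [(15.7596, 17.7815) (20.6506, 0) (29, 0) (29, 30) (28.1034, 30)]  |A|=278.3154
4. ⊥bis P3·P2 via (14.765,13.305): [(16.3867, 18.4022) (15.9588, 17.0573) (20.6506, 0) (29, 0) (29, 30) (28.1034, 30)]  |A|=278.0265
5. ⊥bis P3·P4 via (13.695,19.18): [(16.3867, 18.4022) (15.9588, 17.0573) (20.6506, 0) (29, 0) (29, 30) (28.1034, 30)]  |A|=278.0265
6. canonical 6-gon: [(16.3867, 18.4022) (15.9588, 17.0573) (20.6506, 0) (29, 0) (29, 30) (28.1034, 30)]
7. shoelace: 278.0265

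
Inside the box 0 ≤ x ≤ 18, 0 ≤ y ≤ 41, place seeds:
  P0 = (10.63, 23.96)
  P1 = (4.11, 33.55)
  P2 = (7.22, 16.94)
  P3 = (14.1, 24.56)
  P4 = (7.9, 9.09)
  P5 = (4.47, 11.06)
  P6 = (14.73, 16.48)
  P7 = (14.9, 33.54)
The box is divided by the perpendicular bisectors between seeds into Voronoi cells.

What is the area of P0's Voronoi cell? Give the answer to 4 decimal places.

1. box [0,18]×[0,41]: [(0, 0) (18, 0) (18, 41) (0, 41)]
2. ⊥bis P0·P1 via (7.37,28.755): [(0, 23.7443) (0, 0) (18, 0) (18, 35.9821)]  |A|=537.5375
3. ⊥bis P0·P2 via (8.925,20.45): [(0.8931, 24.3515) (18, 16.0418) (18, 35.9821)]  |A|=170.5582
4. ⊥bis P0·P3 via (12.365,24.26): [(11.1441, 31.3209) (0.8931, 24.3515) (13.3996, 18.2764)]  |A|=74.7192
5. ⊥bis P0·P4 via (9.265,16.525): [(11.1441, 31.3209) (0.8931, 24.3515) (13.3996, 18.2764)]  |A|=74.7192
6. ⊥bis P0·P5 via (7.55,17.51): [(11.1441, 31.3209) (0.8931, 24.3515) (13.3996, 18.2764)]  |A|=74.7192
7. ⊥bis P0·P6 via (12.68,20.22): [(13.0304, 20.412) (11.1441, 31.3209) (0.8931, 24.3515) (11.1382, 19.3749)]  |A|=72.5073
8. ⊥bis P0·P7 via (12.765,28.75): [(13.0304, 20.412) (11.4904, 29.3181) (9.5019, 30.2044) (0.8931, 24.3515) (11.1382, 19.3749)]  |A|=70.6695
9. canonical 5-gon: [(13.0304, 20.412) (11.4904, 29.3181) (9.5019, 30.2044) (0.8931, 24.3515) (11.1382, 19.3749)]
10. shoelace: 70.6695

Area of P0's cell: 70.6695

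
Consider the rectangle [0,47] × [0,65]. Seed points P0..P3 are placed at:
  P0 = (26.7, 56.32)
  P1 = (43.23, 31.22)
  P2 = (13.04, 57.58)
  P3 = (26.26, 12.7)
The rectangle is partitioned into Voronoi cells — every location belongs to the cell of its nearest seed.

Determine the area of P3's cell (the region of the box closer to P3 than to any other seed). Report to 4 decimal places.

1. box [0,47]×[0,65]: [(0, 0) (47, 0) (47, 65) (0, 65)]
2. ⊥bis P3·P0 via (26.48,34.51): [(0, 34.7771) (0, 0) (47, 0) (47, 34.303)]  |A|=1623.3828
3. ⊥bis P3·P1 via (34.745,21.96): [(20.9883, 34.5654) (0, 34.7771) (0, 0) (47, 0) (47, 10.7307)]  |A|=1316.8038
4. ⊥bis P3·P2 via (19.65,35.14): [(20.9883, 34.5654) (17.8082, 34.5975) (0, 29.3518) (0, 0) (47, 0) (47, 10.7307)]  |A|=1268.4966
5. canonical 6-gon: [(20.9883, 34.5654) (17.8082, 34.5975) (0, 29.3518) (0, 0) (47, 0) (47, 10.7307)]
6. shoelace: 1268.4966

Area of P3's cell: 1268.4966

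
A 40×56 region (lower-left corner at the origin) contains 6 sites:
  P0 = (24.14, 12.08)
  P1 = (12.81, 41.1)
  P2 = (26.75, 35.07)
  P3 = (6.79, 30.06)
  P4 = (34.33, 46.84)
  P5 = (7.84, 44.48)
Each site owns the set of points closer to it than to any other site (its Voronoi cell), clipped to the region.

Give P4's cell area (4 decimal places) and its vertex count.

1. box [0,40]×[0,56]: [(0, 0) (40, 0) (40, 56) (0, 56)]
2. ⊥bis P4·P0 via (29.235,29.46): [(0, 38.0303) (40, 26.3042) (40, 56) (0, 56)]  |A|=953.3093
3. ⊥bis P4·P1 via (23.57,43.97): [(27.288, 30.0308) (40, 26.3042) (40, 56) (20.3613, 56)]  |A|=443.7481
4. ⊥bis P4·P2 via (30.54,40.955): [(23.0954, 45.7494) (40, 34.8627) (40, 56) (20.3613, 56)]  |A|=279.3137
5. ⊥bis P4·P3 via (20.56,38.45): [(23.0954, 45.7494) (40, 34.8627) (40, 56) (20.3613, 56)]  |A|=279.3137
6. ⊥bis P4·P5 via (21.085,45.66): [(23.0954, 45.7494) (40, 34.8627) (40, 56) (20.3613, 56)]  |A|=279.3137
7. canonical 4-gon: [(23.0954, 45.7494) (40, 34.8627) (40, 56) (20.3613, 56)]
8. shoelace: 279.3137

Area of P4's cell: 279.3137 (4 vertices)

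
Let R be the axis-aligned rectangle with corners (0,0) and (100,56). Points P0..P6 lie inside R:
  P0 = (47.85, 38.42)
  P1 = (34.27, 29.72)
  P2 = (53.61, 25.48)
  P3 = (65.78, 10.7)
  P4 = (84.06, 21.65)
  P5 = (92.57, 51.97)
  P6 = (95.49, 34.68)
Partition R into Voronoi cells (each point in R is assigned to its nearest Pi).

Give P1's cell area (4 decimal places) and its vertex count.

Area of P1's cell: 2153.7674 (6 vertices)

1. box [0,100]×[0,56]: [(0, 0) (100, 0) (100, 56) (0, 56)]
2. ⊥bis P1·P0 via (41.06,34.07): [(0, 0) (62.8869, 0) (27.0106, 56) (0, 56)]  |A|=2517.1291
3. ⊥bis P1·P2 via (43.94,27.6): [(0, 0) (37.8891, 0) (44.2625, 29.0711) (27.0106, 56) (0, 56)]  |A|=2153.7727
4. ⊥bis P1·P3 via (50.025,20.21): [(0, 0) (37.8259, 0) (37.9252, 0.1645) (44.2625, 29.0711) (27.0106, 56) (0, 56)]  |A|=2153.7674
5. ⊥bis P1·P4 via (59.165,25.685): [(0, 0) (37.8259, 0) (37.9252, 0.1645) (44.2625, 29.0711) (27.0106, 56) (0, 56)]  |A|=2153.7674
6. ⊥bis P1·P5 via (63.42,40.845): [(0, 0) (37.8259, 0) (37.9252, 0.1645) (44.2625, 29.0711) (27.0106, 56) (0, 56)]  |A|=2153.7674
7. ⊥bis P1·P6 via (64.88,32.2): [(0, 0) (37.8259, 0) (37.9252, 0.1645) (44.2625, 29.0711) (27.0106, 56) (0, 56)]  |A|=2153.7674
8. canonical 6-gon: [(0, 0) (37.8259, 0) (37.9252, 0.1645) (44.2625, 29.0711) (27.0106, 56) (0, 56)]
9. shoelace: 2153.7674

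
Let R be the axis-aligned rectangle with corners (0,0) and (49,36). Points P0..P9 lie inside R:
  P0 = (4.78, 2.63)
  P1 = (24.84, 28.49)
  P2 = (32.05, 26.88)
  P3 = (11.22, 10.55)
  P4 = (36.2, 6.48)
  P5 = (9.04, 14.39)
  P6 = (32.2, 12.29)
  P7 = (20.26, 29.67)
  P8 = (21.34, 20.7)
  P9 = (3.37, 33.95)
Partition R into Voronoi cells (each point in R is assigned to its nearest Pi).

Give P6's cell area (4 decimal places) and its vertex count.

Area of P6's cell: 217.8560 (5 vertices)

1. box [0,49]×[0,36]: [(0, 0) (49, 0) (49, 36) (0, 36)]
2. ⊥bis P6·P0 via (18.49,7.46): [(21.1181, 0) (49, 0) (49, 36) (8.4354, 36)]  |A|=1232.0358
3. ⊥bis P6·P1 via (28.52,20.39): [(15.9472, 14.6779) (21.1181, 0) (49, 0) (49, 29.6945)]  |A|=695.3672
4. ⊥bis P6·P2 via (32.125,19.585): [(26.6236, 19.5284) (15.9472, 14.6779) (21.1181, 0) (49, 0) (49, 19.7585)]  |A|=584.2014
5. ⊥bis P6·P3 via (21.71,11.42): [(26.6236, 19.5284) (21.2404, 17.0827) (22.6571, 0) (49, 0) (49, 19.7585)]  |A|=525.9922
6. ⊥bis P6·P4 via (34.2,9.385): [(26.6236, 19.5284) (21.2404, 17.0827) (22.5443, 1.3604) (49, 19.5743) (49, 19.7585)]  |A|=249.1472
7. ⊥bis P6·P5 via (20.62,13.34): [(26.6236, 19.5284) (21.2404, 17.0827) (22.5443, 1.3604) (49, 19.5743) (49, 19.7585)]  |A|=249.1472
8. ⊥bis P6·P7 via (26.23,20.98): [(26.6236, 19.5284) (21.2404, 17.0827) (22.5443, 1.3604) (49, 19.5743) (49, 19.7585)]  |A|=249.1472
9. ⊥bis P6·P8 via (26.77,16.495): [(29.1391, 19.5543) (21.8193, 10.1021) (22.5443, 1.3604) (49, 19.5743) (49, 19.7585)]  |A|=217.856
10. ⊥bis P6·P9 via (17.785,23.12): [(29.1391, 19.5543) (21.8193, 10.1021) (22.5443, 1.3604) (49, 19.5743) (49, 19.7585)]  |A|=217.856
11. canonical 5-gon: [(29.1391, 19.5543) (21.8193, 10.1021) (22.5443, 1.3604) (49, 19.5743) (49, 19.7585)]
12. shoelace: 217.856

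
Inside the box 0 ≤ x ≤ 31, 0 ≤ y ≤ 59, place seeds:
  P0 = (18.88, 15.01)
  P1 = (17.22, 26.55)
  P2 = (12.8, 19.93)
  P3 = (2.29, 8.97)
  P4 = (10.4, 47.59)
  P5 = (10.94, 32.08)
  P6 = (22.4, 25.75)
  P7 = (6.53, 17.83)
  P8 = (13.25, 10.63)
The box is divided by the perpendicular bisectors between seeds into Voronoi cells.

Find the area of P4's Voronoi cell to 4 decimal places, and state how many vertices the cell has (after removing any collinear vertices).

Area of P4's cell: 572.1760 (5 vertices)

1. box [0,31]×[0,59]: [(0, 0) (31, 0) (31, 59) (0, 59)]
2. ⊥bis P4·P0 via (14.64,31.3): [(0, 27.4895) (31, 35.5582) (31, 59) (0, 59)]  |A|=851.7609
3. ⊥bis P4·P1 via (13.81,37.07): [(0, 32.5936) (31, 42.642) (31, 59) (0, 59)]  |A|=662.8481
4. ⊥bis P4·P2 via (11.6,33.76): [(0, 32.7535) (0.6737, 32.812) (31, 42.642) (31, 59) (0, 59)]  |A|=662.7942
5. ⊥bis P4·P3 via (6.345,28.28): [(0, 32.7535) (0.6737, 32.812) (31, 42.642) (31, 59) (0, 59)]  |A|=662.7942
6. ⊥bis P4·P5 via (10.67,39.835): [(0, 39.4635) (23.7445, 40.2902) (31, 42.642) (31, 59) (0, 59)]  |A|=581.2865
7. ⊥bis P4·P6 via (16.4,36.67): [(0, 39.4635) (22.9376, 40.2621) (31, 44.692) (31, 59) (0, 59)]  |A|=572.176
8. ⊥bis P4·P7 via (8.465,32.71): [(0, 39.4635) (22.9376, 40.2621) (31, 44.692) (31, 59) (0, 59)]  |A|=572.176
9. ⊥bis P4·P8 via (11.825,29.11): [(0, 39.4635) (22.9376, 40.2621) (31, 44.692) (31, 59) (0, 59)]  |A|=572.176
10. canonical 5-gon: [(0, 39.4635) (22.9376, 40.2621) (31, 44.692) (31, 59) (0, 59)]
11. shoelace: 572.176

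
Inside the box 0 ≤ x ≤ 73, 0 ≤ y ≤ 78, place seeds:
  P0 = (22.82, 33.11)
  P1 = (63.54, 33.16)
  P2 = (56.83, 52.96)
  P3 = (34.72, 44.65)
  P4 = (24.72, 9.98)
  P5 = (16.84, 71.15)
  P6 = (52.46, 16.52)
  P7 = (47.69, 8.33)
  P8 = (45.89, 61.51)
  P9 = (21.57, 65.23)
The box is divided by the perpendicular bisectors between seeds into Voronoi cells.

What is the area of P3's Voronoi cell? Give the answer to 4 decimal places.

1. box [0,73]×[0,78]: [(0, 0) (73, 0) (73, 78) (0, 78)]
2. ⊥bis P3·P0 via (28.77,38.88): [(0, 68.5475) (66.4738, 0) (73, 0) (73, 78) (0, 78)]  |A|=3415.6935
3. ⊥bis P3·P1 via (49.13,38.905): [(0, 68.5475) (43.1912, 24.0089) (64.7165, 78) (0, 78)]  |A|=1951.1882
4. ⊥bis P3·P2 via (45.775,48.805): [(0, 68.5475) (43.1912, 24.0089) (49.3183, 39.3774) (34.8021, 78) (0, 78)]  |A|=1373.5036
5. ⊥bis P3·P4 via (29.72,27.315): [(0, 68.5475) (43.1912, 24.0089) (49.3183, 39.3774) (34.8021, 78) (0, 78)]  |A|=1373.5036
6. ⊥bis P3·P5 via (25.78,57.9): [(16.4379, 51.5968) (43.1912, 24.0089) (49.3183, 39.3774) (39.0033, 66.822)]  |A|=678.2693
7. ⊥bis P3·P6 via (43.59,30.585): [(16.4379, 51.5968) (39.3854, 27.9334) (46.5596, 32.4578) (49.3183, 39.3774) (39.0033, 66.822)]  |A|=655.5824
8. ⊥bis P3·P7 via (41.205,26.49): [(16.4379, 51.5968) (39.3854, 27.9334) (46.5596, 32.4578) (49.3183, 39.3774) (39.0033, 66.822)]  |A|=655.5824
9. ⊥bis P3·P8 via (40.305,53.08): [(29.3718, 60.3234) (16.4379, 51.5968) (39.3854, 27.9334) (46.5596, 32.4578) (49.3183, 39.3774) (45.4492, 49.6719)]  |A|=552.0468
10. ⊥bis P3·P9 via (28.145,54.94): [(32.9059, 57.982) (18.9151, 49.0424) (39.3854, 27.9334) (46.5596, 32.4578) (49.3183, 39.3774) (45.4492, 49.6719)]  |A|=492.5434
11. canonical 6-gon: [(32.9059, 57.982) (18.9151, 49.0424) (39.3854, 27.9334) (46.5596, 32.4578) (49.3183, 39.3774) (45.4492, 49.6719)]
12. shoelace: 492.5434

Area of P3's cell: 492.5434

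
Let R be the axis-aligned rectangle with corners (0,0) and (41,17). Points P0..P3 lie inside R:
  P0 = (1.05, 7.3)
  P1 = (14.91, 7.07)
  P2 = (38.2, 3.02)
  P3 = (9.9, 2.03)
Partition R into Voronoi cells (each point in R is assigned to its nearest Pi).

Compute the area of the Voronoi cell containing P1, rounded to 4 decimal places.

1. box [0,41]×[0,17]: [(0, 0) (41, 0) (41, 17) (0, 17)]
2. ⊥bis P1·P0 via (7.98,7.185): [(7.8608, 0) (41, 0) (41, 17) (8.1429, 17)]  |A|=560.969
3. ⊥bis P1·P2 via (26.555,5.045): [(7.8608, 0) (25.6777, 0) (28.6339, 17) (8.1429, 17)]  |A|=325.6177
4. ⊥bis P1·P3 via (12.405,4.55): [(8.0088, 8.92) (16.9822, 0) (25.6777, 0) (28.6339, 17) (8.1429, 17)]  |A|=284.9357
5. canonical 5-gon: [(8.0088, 8.92) (16.9822, 0) (25.6777, 0) (28.6339, 17) (8.1429, 17)]
6. shoelace: 284.9357

Area of P1's cell: 284.9357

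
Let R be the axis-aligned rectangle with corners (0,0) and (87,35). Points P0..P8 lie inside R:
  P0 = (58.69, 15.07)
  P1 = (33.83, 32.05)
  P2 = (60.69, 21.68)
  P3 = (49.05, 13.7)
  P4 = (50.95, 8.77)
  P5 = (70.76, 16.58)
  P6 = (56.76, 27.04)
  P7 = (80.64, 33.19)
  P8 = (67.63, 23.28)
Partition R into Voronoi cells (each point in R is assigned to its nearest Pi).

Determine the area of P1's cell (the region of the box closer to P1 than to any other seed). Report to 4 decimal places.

1. box [0,87]×[0,35]: [(0, 0) (87, 0) (87, 35) (0, 35)]
2. ⊥bis P1·P0 via (46.26,23.56): [(0, 0) (30.1679, 0) (54.0738, 35) (0, 35)]  |A|=1474.2304
3. ⊥bis P1·P2 via (47.26,26.865): [(0, 0) (30.1679, 0) (45.6252, 22.6306) (50.4007, 35) (0, 35)]  |A|=1451.5135
4. ⊥bis P1·P3 via (41.44,22.875): [(0, 0) (13.8607, 0) (47.7355, 28.0967) (50.4007, 35) (0, 35)]  |A|=1204.0583
5. ⊥bis P1·P4 via (42.39,20.41): [(0, 0) (13.8607, 0) (47.7355, 28.0967) (50.4007, 35) (0, 35)]  |A|=1204.0583
6. ⊥bis P1·P5 via (52.295,24.315): [(0, 0) (13.8607, 0) (47.7355, 28.0967) (50.4007, 35) (0, 35)]  |A|=1204.0583
7. ⊥bis P1·P6 via (45.295,29.545): [(0, 0) (13.8607, 0) (44.3683, 25.3039) (46.4869, 35) (0, 35)]  |A|=1177.183
8. ⊥bis P1·P7 via (57.235,32.62): [(0, 0) (13.8607, 0) (44.3683, 25.3039) (46.4869, 35) (0, 35)]  |A|=1177.183
9. ⊥bis P1·P8 via (50.73,27.665): [(0, 0) (13.8607, 0) (44.3683, 25.3039) (46.4869, 35) (0, 35)]  |A|=1177.183
10. canonical 5-gon: [(0, 0) (13.8607, 0) (44.3683, 25.3039) (46.4869, 35) (0, 35)]
11. shoelace: 1177.183

Area of P1's cell: 1177.1830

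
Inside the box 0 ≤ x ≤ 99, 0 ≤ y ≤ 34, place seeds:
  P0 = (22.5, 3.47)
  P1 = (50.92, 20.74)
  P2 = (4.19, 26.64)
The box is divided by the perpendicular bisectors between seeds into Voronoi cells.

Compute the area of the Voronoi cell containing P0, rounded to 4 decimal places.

1. box [0,99]×[0,34]: [(0, 0) (99, 0) (99, 34) (0, 34)]
2. ⊥bis P0·P1 via (36.71,12.105): [(0, 0) (44.0659, 0) (23.4051, 34) (0, 34)]  |A|=1147.0054
3. ⊥bis P0·P2 via (13.345,15.055): [(0, 4.5092) (0, 0) (44.0659, 0) (27.9189, 26.5719)]  |A|=648.403
4. canonical 4-gon: [(0, 4.5092) (0, 0) (44.0659, 0) (27.9189, 26.5719)]
5. shoelace: 648.403

Area of P0's cell: 648.4030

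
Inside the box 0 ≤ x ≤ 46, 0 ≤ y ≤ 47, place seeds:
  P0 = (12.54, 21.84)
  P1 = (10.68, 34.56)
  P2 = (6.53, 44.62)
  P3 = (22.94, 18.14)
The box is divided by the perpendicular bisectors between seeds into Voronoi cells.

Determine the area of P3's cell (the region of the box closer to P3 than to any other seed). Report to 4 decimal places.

Area of P3's cell: 1120.5729

1. box [0,46]×[0,47]: [(0, 0) (46, 0) (46, 47) (0, 47)]
2. ⊥bis P3·P0 via (17.74,19.99): [(10.6282, 0) (46, 0) (46, 47) (27.3493, 47)]  |A|=1269.5287
3. ⊥bis P3·P1 via (16.81,26.35): [(21.1576, 29.5961) (10.6282, 0) (46, 0) (46, 47) (44.4669, 47)]  |A|=1120.5729
4. ⊥bis P3·P2 via (14.735,31.38): [(21.1576, 29.5961) (10.6282, 0) (46, 0) (46, 47) (44.4669, 47)]  |A|=1120.5729
5. canonical 5-gon: [(21.1576, 29.5961) (10.6282, 0) (46, 0) (46, 47) (44.4669, 47)]
6. shoelace: 1120.5729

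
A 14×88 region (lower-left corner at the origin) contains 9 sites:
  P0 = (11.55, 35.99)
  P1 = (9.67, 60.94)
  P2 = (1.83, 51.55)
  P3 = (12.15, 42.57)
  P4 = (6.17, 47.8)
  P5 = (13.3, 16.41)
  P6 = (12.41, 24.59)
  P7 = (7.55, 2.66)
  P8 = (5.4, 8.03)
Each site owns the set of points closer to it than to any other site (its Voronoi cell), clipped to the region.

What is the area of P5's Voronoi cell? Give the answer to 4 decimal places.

1. box [0,14]×[0,88]: [(0, 0) (14, 0) (14, 88) (0, 88)]
2. ⊥bis P5·P0 via (12.425,26.2): [(0, 25.0895) (0, 0) (14, 0) (14, 26.3408)]  |A|=360.0118
3. ⊥bis P5·P1 via (11.485,38.675): [(0, 25.0895) (0, 0) (14, 0) (14, 26.3408)]  |A|=360.0118
4. ⊥bis P5·P2 via (7.565,33.98): [(0, 25.0895) (0, 0) (14, 0) (14, 26.3408)]  |A|=360.0118
5. ⊥bis P5·P3 via (12.725,29.49): [(0, 25.0895) (0, 0) (14, 0) (14, 26.3408)]  |A|=360.0118
6. ⊥bis P5·P4 via (9.735,32.105): [(0, 25.0895) (0, 0) (14, 0) (14, 26.3408)]  |A|=360.0118
7. ⊥bis P5·P6 via (12.855,20.5): [(0, 19.1014) (0, 0) (14, 0) (14, 20.6246)]  |A|=278.0815
8. ⊥bis P5·P7 via (10.425,9.535): [(0, 19.1014) (0, 13.8945) (14, 8.04) (14, 20.6246)]  |A|=124.5397
9. ⊥bis P5·P8 via (9.35,12.22): [(1.8384, 19.3014) (13.6118, 8.2024) (14, 8.04) (14, 20.6246)]  |A|=77.7233
10. canonical 4-gon: [(1.8384, 19.3014) (13.6118, 8.2024) (14, 8.04) (14, 20.6246)]
11. shoelace: 77.7233

Area of P5's cell: 77.7233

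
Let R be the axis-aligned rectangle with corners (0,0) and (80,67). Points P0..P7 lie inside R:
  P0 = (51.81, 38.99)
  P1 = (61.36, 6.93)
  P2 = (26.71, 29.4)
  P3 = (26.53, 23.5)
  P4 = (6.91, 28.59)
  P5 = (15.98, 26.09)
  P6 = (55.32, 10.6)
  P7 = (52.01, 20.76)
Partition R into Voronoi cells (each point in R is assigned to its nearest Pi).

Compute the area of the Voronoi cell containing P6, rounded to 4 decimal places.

Area of P6's cell: 310.9516

1. box [0,80]×[0,67]: [(0, 0) (80, 0) (80, 67) (0, 67)]
2. ⊥bis P6·P0 via (53.565,24.795): [(0, 18.1725) (0, 0) (80, 0) (80, 28.0633)]  |A|=1849.4312
3. ⊥bis P6·P1 via (58.34,8.765): [(69.2591, 26.7353) (0, 18.1725) (0, 0) (53.0142, 0)]  |A|=1337.9816
4. ⊥bis P6·P2 via (41.015,20): [(69.2591, 26.7353) (43.3347, 23.5302) (27.8727, 0) (53.0142, 0)]  |A|=616.3064
5. ⊥bis P6·P3 via (40.925,17.05): [(69.2591, 26.7353) (43.8576, 23.5948) (33.2854, 0) (53.0142, 0)]  |A|=546.8001
6. ⊥bis P6·P4 via (31.115,19.595): [(69.2591, 26.7353) (43.8576, 23.5948) (33.2854, 0) (53.0142, 0)]  |A|=546.8001
7. ⊥bis P6·P5 via (35.65,18.345): [(69.2591, 26.7353) (43.8576, 23.5948) (33.2854, 0) (53.0142, 0)]  |A|=546.8001
8. ⊥bis P6·P7 via (53.665,15.68): [(64.7325, 19.2857) (38.0286, 10.5859) (33.2854, 0) (53.0142, 0)]  |A|=310.9516
9. canonical 4-gon: [(64.7325, 19.2857) (38.0286, 10.5859) (33.2854, 0) (53.0142, 0)]
10. shoelace: 310.9516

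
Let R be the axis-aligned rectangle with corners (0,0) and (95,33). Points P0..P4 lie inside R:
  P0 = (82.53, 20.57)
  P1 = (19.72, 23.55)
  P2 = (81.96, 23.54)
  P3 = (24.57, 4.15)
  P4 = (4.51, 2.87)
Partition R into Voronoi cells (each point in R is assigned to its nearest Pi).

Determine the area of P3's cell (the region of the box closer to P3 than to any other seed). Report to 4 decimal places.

Area of P3's cell: 667.6753

1. box [0,95]×[0,33]: [(0, 0) (95, 0) (95, 33) (0, 33)]
2. ⊥bis P3·P0 via (53.55,12.36): [(0, 0) (57.0516, 0) (47.7027, 33) (0, 33)]  |A|=1728.4457
3. ⊥bis P3·P1 via (22.145,13.85): [(0, 8.3138) (0, 0) (57.0516, 0) (51.0787, 21.0834)]  |A|=813.7487
4. ⊥bis P3·P2 via (53.265,13.845): [(50.8396, 21.0236) (0, 8.3138) (0, 0) (57.0516, 0) (52.4248, 16.3319)]  |A|=813.1405
5. ⊥bis P3·P4 via (14.54,3.51): [(50.8396, 21.0236) (14.01, 11.8162) (14.764, 0) (57.0516, 0) (52.4248, 16.3319)]  |A|=667.6753
6. canonical 5-gon: [(50.8396, 21.0236) (14.01, 11.8162) (14.764, 0) (57.0516, 0) (52.4248, 16.3319)]
7. shoelace: 667.6753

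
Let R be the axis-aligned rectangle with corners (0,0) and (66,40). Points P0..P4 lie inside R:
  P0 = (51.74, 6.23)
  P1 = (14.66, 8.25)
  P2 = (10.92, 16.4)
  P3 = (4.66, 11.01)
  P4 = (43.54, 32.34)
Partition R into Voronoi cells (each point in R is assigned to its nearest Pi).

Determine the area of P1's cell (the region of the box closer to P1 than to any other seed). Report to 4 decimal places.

1. box [0,66]×[0,40]: [(0, 0) (66, 0) (66, 40) (0, 40)]
2. ⊥bis P1·P0 via (33.2,7.24): [(0, 0) (32.8056, 0) (34.9847, 40) (0, 40)]  |A|=1355.805
3. ⊥bis P1·P2 via (12.79,12.325): [(0, 6.4557) (0, 0) (32.8056, 0) (34.0074, 22.0616)]  |A|=471.643
4. ⊥bis P1·P3 via (9.66,9.63): [(10.0578, 11.0712) (7.0021, 0) (32.8056, 0) (34.0074, 22.0616)]  |A|=400.417
5. ⊥bis P1·P4 via (29.1,20.295): [(29.3928, 19.944) (10.0578, 11.0712) (7.0021, 0) (32.8056, 0) (33.6162, 14.8808)]  |A|=384.2628
6. canonical 5-gon: [(29.3928, 19.944) (10.0578, 11.0712) (7.0021, 0) (32.8056, 0) (33.6162, 14.8808)]
7. shoelace: 384.2628

Area of P1's cell: 384.2628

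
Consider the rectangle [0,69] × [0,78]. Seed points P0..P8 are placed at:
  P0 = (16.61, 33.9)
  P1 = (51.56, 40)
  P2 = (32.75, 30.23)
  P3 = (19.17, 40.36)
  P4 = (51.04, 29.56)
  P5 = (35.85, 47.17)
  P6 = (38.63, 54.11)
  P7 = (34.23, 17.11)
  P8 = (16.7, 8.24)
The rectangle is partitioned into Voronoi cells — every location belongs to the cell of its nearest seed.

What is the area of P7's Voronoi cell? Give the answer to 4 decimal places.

Area of P7's cell: 591.1141

1. box [0,69]×[0,78]: [(0, 0) (69, 0) (69, 78) (0, 78)]
2. ⊥bis P7·P0 via (25.42,25.505): [(1.1164, 0) (69, 0) (69, 71.2393)]  |A|=2417.9905
3. ⊥bis P7·P1 via (42.895,28.555): [(34.4319, 34.9624) (1.1164, 0) (69, 0) (69, 8.7909)]  |A|=1338.6292
4. ⊥bis P7·P2 via (33.49,23.67): [(47.291, 25.2268) (22.4889, 22.429) (1.1164, 0) (69, 0) (69, 8.7909)]  |A|=1199.9094
5. ⊥bis P7·P3 via (26.7,28.735): [(47.291, 25.2268) (22.4889, 22.429) (1.1164, 0) (69, 0) (69, 8.7909)]  |A|=1199.9094
6. ⊥bis P7·P4 via (42.635,23.335): [(41.7009, 24.5962) (22.4889, 22.429) (1.1164, 0) (59.9176, 0)]  |A|=915.4374
7. ⊥bis P7·P5 via (35.04,32.14): [(41.7009, 24.5962) (22.4889, 22.429) (1.1164, 0) (59.9176, 0)]  |A|=915.4374
8. ⊥bis P7·P6 via (36.43,35.61): [(41.7009, 24.5962) (22.4889, 22.429) (1.1164, 0) (59.9176, 0)]  |A|=915.4374
9. ⊥bis P7·P8 via (25.465,12.675): [(41.7009, 24.5962) (22.4889, 22.429) (21.2091, 21.086) (31.8784, 0) (59.9176, 0)]  |A|=591.1141
10. canonical 5-gon: [(41.7009, 24.5962) (22.4889, 22.429) (21.2091, 21.086) (31.8784, 0) (59.9176, 0)]
11. shoelace: 591.1141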